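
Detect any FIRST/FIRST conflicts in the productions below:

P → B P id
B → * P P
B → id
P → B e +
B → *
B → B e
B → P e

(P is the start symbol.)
A FIRST/FIRST conflict occurs when two productions N → α and N → β for the same non-terminal have FIRST(α) ∩ FIRST(β) ≠ ∅ (with ε ∈ FIRST of a nullable right-hand side, so two nullable alternatives also conflict).

FIRST sets of the non-terminals at (or reachable through a nullable prefix from) the front of some alternative:
  FIRST(B) = { '*', 'id' }
  FIRST(P) = { '*', 'id' }

Productions for P:
  P → B P id: FIRST = { '*', 'id' }
  P → B e +: FIRST = { '*', 'id' }
Productions for B:
  B → * P P: FIRST = { '*' }
  B → id: FIRST = { 'id' }
  B → *: FIRST = { '*' }
  B → B e: FIRST = { '*', 'id' }
  B → P e: FIRST = { '*', 'id' }

Conflict for P: P → B P id and P → B e +
  Overlap: { '*', 'id' }
Conflict for B: B → * P P and B → *
  Overlap: { '*' }
Conflict for B: B → * P P and B → B e
  Overlap: { '*' }
Conflict for B: B → * P P and B → P e
  Overlap: { '*' }
Conflict for B: B → id and B → B e
  Overlap: { 'id' }
Conflict for B: B → id and B → P e
  Overlap: { 'id' }
Conflict for B: B → * and B → B e
  Overlap: { '*' }
Conflict for B: B → * and B → P e
  Overlap: { '*' }
Conflict for B: B → B e and B → P e
  Overlap: { '*', 'id' }

Answer: Yes. P → B P id / P → B e '+' on { '*', 'id' }; B → '*' P P / B → '*' on { '*' }; B → '*' P P / B → B e on { '*' }; B → '*' P P / B → P e on { '*' }; B → id / B → B e on { 'id' }; B → id / B → P e on { 'id' }; B → '*' / B → B e on { '*' }; B → '*' / B → P e on { '*' }; B → B e / B → P e on { '*', 'id' }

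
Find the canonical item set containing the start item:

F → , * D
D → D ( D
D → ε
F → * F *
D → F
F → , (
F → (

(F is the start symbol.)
{ [F → . (], [F → . * F *], [F → . , (], [F → . , * D], [F' → . F] }

First, augment the grammar with F' → F
I₀ = CLOSURE({ [F' → . F] }):
  [F' → . F] has the dot before F: add [F → . , * D], [F → . * F *], [F → . , (], [F → . (]
No further items can be added.

I₀ = { [F → . (], [F → . * F *], [F → . , (], [F → . , * D], [F' → . F] }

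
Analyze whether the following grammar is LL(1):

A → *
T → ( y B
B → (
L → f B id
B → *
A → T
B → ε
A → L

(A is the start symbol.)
Relevant sets:
  FIRST(T) = { '(' }
  FIRST(L) = { 'f' }
  FOLLOW(B) = { $, 'id' }

For A:
  PREDICT(A → '*') = { '*' }
  PREDICT(A → T) = { '(' }
  PREDICT(A → L) = { 'f' }
For B:
  PREDICT(B → '(') = { '(' }
  PREDICT(B → '*') = { '*' }
  PREDICT(B → ε) = { $, 'id' }
T, L have a single production, so nothing to check there.

All predict sets are disjoint. The grammar IS LL(1).

Answer: Yes, the grammar is LL(1).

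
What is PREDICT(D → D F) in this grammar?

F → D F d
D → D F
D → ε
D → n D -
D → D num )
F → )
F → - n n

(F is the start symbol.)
{ ')', '-', 'n', 'num' }

PREDICT(D → D F) = (FIRST(RHS) \ {ε}) ∪ (FOLLOW(D) if ε ∈ FIRST(RHS), i.e. RHS ⇒* ε)
FIRST(D) = { ')', '-', 'n', 'num', ε }
FIRST(F) = { ')', '-', 'n', 'num' }
FIRST(D F) = { ')', '-', 'n', 'num' }
ε ∉ FIRST(D F), so FOLLOW(D) is not added.
PREDICT(D → D F) = { ')', '-', 'n', 'num' }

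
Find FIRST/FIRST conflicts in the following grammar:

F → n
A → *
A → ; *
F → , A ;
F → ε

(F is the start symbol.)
No FIRST/FIRST conflicts.

A FIRST/FIRST conflict occurs when two productions N → α and N → β for the same non-terminal have FIRST(α) ∩ FIRST(β) ≠ ∅ (with ε ∈ FIRST of a nullable right-hand side, so two nullable alternatives also conflict).

Productions for F:
  F → n: FIRST = { 'n' }
  F → , A ;: FIRST = { ',' }
  F → ε: FIRST = { ε }
Productions for A:
  A → *: FIRST = { '*' }
  A → ; *: FIRST = { ';' }

All alternatives of each non-terminal have pairwise disjoint FIRST sets.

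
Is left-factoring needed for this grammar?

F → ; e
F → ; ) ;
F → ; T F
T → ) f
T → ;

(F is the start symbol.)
Yes, F has productions with common prefix ';'

Left-factoring is needed when two productions for the same non-terminal
share a common prefix on the right-hand side.

Productions for F:
  F → ; e
  F → ; ) ;
  F → ; T F
Productions for T:
  T → ) f
  T → ;

Found common prefix ';' in productions for F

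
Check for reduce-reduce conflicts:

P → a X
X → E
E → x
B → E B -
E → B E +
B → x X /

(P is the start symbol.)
No reduce-reduce conflicts

A reduce-reduce conflict occurs when an LR(0) state has two complete items [A → α .] and [B → β .] — both call for a reduction, and with no lookahead the parser cannot choose between them.

Augment with P' → P and build the canonical LR(0) collection (I0 = CLOSURE({[P' → . P]}), then GOTO on every symbol after a dot until no new states appear). It has 14 states:
  I0: { [P → . a X], [P' → . P] }  — shift
  I1: { [P' → P .] }  — accept
  I2: { [B → . E B -], [B → . x X /], [E → . B E +], [E → . x], [P → a . X], [X → . E] }  — shift
  I3: { [B → . E B -], [B → . x X /], [E → . B E +], [E → . x], [E → B . E +] }  — shift
  I4: { [B → . E B -], [B → . x X /], [B → E . B -], [E → . B E +], [E → . x], [X → E .] }  — shift, reduce
  I5: { [P → a X .] }  — reduce
  I6: { [B → . E B -], [B → . x X /], [B → x . X /], [E → . B E +], [E → . x], [E → x .], [X → . E] }  — shift, reduce
  I7: { [B → x X . /] }  — shift
  I8: { [B → x X / .] }  — reduce
  I9: { [B → . E B -], [B → . x X /], [B → E B . -], [E → . B E +], [E → . x], [E → B . E +] }  — shift
  I10: { [B → . E B -], [B → . x X /], [B → E . B -], [E → . B E +], [E → . x] }  — shift
  I11: { [B → E B - .] }  — reduce
  I12: { [B → . E B -], [B → . x X /], [B → E . B -], [E → . B E +], [E → . x], [E → B E . +] }  — shift
  I13: { [E → B E + .] }  — reduce

No state contains more than one complete item.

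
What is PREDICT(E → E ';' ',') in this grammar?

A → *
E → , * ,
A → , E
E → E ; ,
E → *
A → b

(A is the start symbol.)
PREDICT(E → E ';' ',') = (FIRST(RHS) \ {ε}) ∪ (FOLLOW(E) if ε ∈ FIRST(RHS), i.e. RHS ⇒* ε)
FIRST(E) = { '*', ',' }
FIRST(E ';' ',') = { '*', ',' }
ε ∉ FIRST(E ';' ','), so FOLLOW(E) is not added.
PREDICT(E → E ';' ',') = { '*', ',' }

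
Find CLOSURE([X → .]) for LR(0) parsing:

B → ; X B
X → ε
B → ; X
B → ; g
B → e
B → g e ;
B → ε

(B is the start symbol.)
Start with: [X → .]
The dot is at the end, so nothing is added.

CLOSURE = { [X → .] }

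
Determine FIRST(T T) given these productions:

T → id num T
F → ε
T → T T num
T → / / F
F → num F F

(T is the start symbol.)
{ '/', 'id' }

FIRST sets of the non-terminals involved (from the grammar, by fixed-point iteration):
  FIRST(T) = { '/', 'id' }

To compute FIRST(T T), process the symbols left to right:
Symbol T is a non-terminal. Add FIRST(T) \ {ε} = { '/', 'id' }
T is not nullable (ε ∉ FIRST(T)), so stop here.
FIRST(T T) = { '/', 'id' }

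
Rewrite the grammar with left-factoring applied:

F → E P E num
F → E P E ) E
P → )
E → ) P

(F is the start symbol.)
Left-factoring transforms A → αβ₁ | αβ₂ into A → αA' and A' → β₁ | β₂
(α is the longest common prefix among the alternatives). Repeat until
no nonterminal has two alternatives with a common prefix.

Round 1: F has alternatives sharing prefix 'E P E'. Introduce F': F → E P E F'
  Add: F' → num
  Add: F' → ) E

No remaining common prefixes — done.

Resulting grammar:
F → E P E F'
F' → num
F' → ) E
P → )
E → ) P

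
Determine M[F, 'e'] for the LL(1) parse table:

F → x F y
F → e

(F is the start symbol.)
F → e

To find M[F, 'e'], we find productions for F where 'e' is in the predict set (PREDICT(N → α) = (FIRST(α) \ {ε}) ∪ (FOLLOW(N) if α ⇒* ε)).

F → x F y: PREDICT = { 'x' }
F → e: PREDICT = { 'e' }
  'e' is in predict set, so this production goes in M[F, 'e']

M[F, 'e'] = F → e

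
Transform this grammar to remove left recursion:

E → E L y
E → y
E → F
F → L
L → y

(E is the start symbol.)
E → y E'
E → F E'
E' → L y E'
E' → ε
F → L
L → y

E is directly left-recursive. The standard transformation for
  A → A α₁ | ... | A α_m | β₁ | ... | β_n
is
  A  → β₁ A' | ... | β_n A'
  A' → α₁ A' | ... | α_m A' | ε

E → y becomes E → y E'
E → F becomes E → F E'
E → E L y becomes E' → L y E'
Add E' → ε

Productions for other non-terminals are unchanged:
  F → L
  L → y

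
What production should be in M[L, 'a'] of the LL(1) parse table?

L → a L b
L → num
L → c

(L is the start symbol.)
To find M[L, 'a'], we find productions for L where 'a' is in the predict set (PREDICT(N → α) = (FIRST(α) \ {ε}) ∪ (FOLLOW(N) if α ⇒* ε)).

L → a L b: PREDICT = { 'a' }
  'a' is in predict set, so this production goes in M[L, 'a']
L → num: PREDICT = { 'num' }
L → c: PREDICT = { 'c' }

M[L, 'a'] = L → a L b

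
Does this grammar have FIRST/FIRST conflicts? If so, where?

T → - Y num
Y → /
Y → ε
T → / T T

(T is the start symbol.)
A FIRST/FIRST conflict occurs when two productions N → α and N → β for the same non-terminal have FIRST(α) ∩ FIRST(β) ≠ ∅ (with ε ∈ FIRST of a nullable right-hand side, so two nullable alternatives also conflict).

Productions for T:
  T → - Y num: FIRST = { '-' }
  T → / T T: FIRST = { '/' }
Productions for Y:
  Y → /: FIRST = { '/' }
  Y → ε: FIRST = { ε }

All alternatives of each non-terminal have pairwise disjoint FIRST sets.

Answer: No FIRST/FIRST conflicts.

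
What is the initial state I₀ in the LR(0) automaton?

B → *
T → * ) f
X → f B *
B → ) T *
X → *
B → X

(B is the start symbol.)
{ [B → . ) T *], [B → . *], [B → . X], [B' → . B], [X → . *], [X → . f B *] }

First, augment the grammar with B' → B
I₀ = CLOSURE({ [B' → . B] }):
  [B' → . B] has the dot before B: add [B → . *], [B → . ) T *], [B → . X]
  [B → . X] has the dot before X: add [X → . f B *], [X → . *]
No further items can be added.

I₀ = { [B → . ) T *], [B → . *], [B → . X], [B' → . B], [X → . *], [X → . f B *] }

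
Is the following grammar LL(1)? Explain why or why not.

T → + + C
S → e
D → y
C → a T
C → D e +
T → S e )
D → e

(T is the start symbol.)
Yes, the grammar is LL(1).

Relevant sets:
  FIRST(S) = { 'e' }
  FIRST(D) = { 'e', 'y' }

For T:
  PREDICT(T → '+' '+' C) = { '+' }
  PREDICT(T → S e ')') = { 'e' }
For D:
  PREDICT(D → y) = { 'y' }
  PREDICT(D → e) = { 'e' }
For C:
  PREDICT(C → a T) = { 'a' }
  PREDICT(C → D e '+') = { 'e', 'y' }
S has a single production, so nothing to check there.

All predict sets are disjoint. The grammar IS LL(1).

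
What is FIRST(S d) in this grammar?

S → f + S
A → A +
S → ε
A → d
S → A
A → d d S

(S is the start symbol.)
{ 'd', 'f' }

FIRST sets of the non-terminals involved (from the grammar, by fixed-point iteration):
  FIRST(S) = { 'd', 'f', ε }

To compute FIRST(S d), process the symbols left to right:
Symbol S is a non-terminal. Add FIRST(S) \ {ε} = { 'd', 'f' }
S is nullable (ε ∈ FIRST(S)), continue to the next symbol.
Symbol d is a terminal. Add 'd' and stop.
FIRST(S d) = { 'd', 'f' }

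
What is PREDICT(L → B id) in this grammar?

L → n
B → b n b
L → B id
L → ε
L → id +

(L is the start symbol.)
PREDICT(L → B id) = (FIRST(RHS) \ {ε}) ∪ (FOLLOW(L) if ε ∈ FIRST(RHS), i.e. RHS ⇒* ε)
FIRST(B) = { 'b' }
FIRST(B id) = { 'b' }
ε ∉ FIRST(B id), so FOLLOW(L) is not added.
PREDICT(L → B id) = { 'b' }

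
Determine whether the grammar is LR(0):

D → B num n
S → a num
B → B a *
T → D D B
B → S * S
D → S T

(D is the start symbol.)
A grammar is LR(0) if no state in the canonical LR(0) collection has:
  - both a shift item (dot before a terminal) and a complete item (shift-reduce conflict), or
  - two or more complete items (reduce-reduce conflict; the accept item [D' → D .] counts as a complete item here).

Augment with D' → D and build the canonical LR(0) collection (I0 = CLOSURE({[D' → . D]}), then GOTO on every symbol after a dot until no new states appear). It has 17 states:
  I0: { [B → . B a *], [B → . S * S], [D → . B num n], [D → . S T], [D' → . D], [S → . a num] }  — shift
  I1: { [B → B . a *], [D → B . num n] }  — shift
  I2: { [D' → D .] }  — accept
  I3: { [B → . B a *], [B → . S * S], [B → S . * S], [D → . B num n], [D → . S T], [D → S . T], [S → . a num], [T → . D D B] }  — shift
  I4: { [S → a . num] }  — shift
  I5: { [S → a num .] }  — reduce
  I6: { [B → S * . S], [S → . a num] }  — shift
  I7: { [B → . B a *], [B → . S * S], [D → . B num n], [D → . S T], [S → . a num], [T → D . D B] }  — shift
  I8: { [D → S T .] }  — reduce
  I9: { [B → . B a *], [B → . S * S], [S → . a num], [T → D D . B] }  — shift
  I10: { [B → B . a *], [T → D D B .] }  — shift, reduce
  I11: { [B → S . * S] }  — shift
  I12: { [B → B a . *] }  — shift
  I13: { [B → B a * .] }  — reduce
  I14: { [B → S * S .] }  — reduce
  I15: { [D → B num . n] }  — shift
  I16: { [D → B num n .] }  — reduce

Conflict in state I10:
  Shift-reduce conflict between [T → D D B .] and [B → B . a *]
So the grammar is NOT LR(0).

Answer: No. Shift-reduce conflict between [T → D D B .] and [B → B . a *]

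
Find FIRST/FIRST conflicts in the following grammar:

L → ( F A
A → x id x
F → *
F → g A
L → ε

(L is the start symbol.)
Productions for L:
  L → ( F A: FIRST = { '(' }
  L → ε: FIRST = { ε }
Productions for F:
  F → *: FIRST = { '*' }
  F → g A: FIRST = { 'g' }
A has only one production, so no FIRST/FIRST conflict is possible there.

All alternatives of each non-terminal have pairwise disjoint FIRST sets.

Answer: No FIRST/FIRST conflicts.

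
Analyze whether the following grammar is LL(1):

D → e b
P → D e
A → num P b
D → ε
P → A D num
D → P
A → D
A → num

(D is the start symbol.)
No. Predict set conflict for D: { 'e' }

A grammar is LL(1) if for each non-terminal N with multiple productions, the predict sets of those productions are pairwise disjoint, where PREDICT(N → α) = (FIRST(α) \ {ε}) ∪ (FOLLOW(N) if α ⇒* ε).

Relevant sets:
  FIRST(P) = { 'e', 'num' }
  FIRST(D) = { 'e', 'num', ε }
  FIRST(A) = { 'e', 'num', ε }
  FOLLOW(D) = { $, 'e', 'num' }
  FOLLOW(A) = { 'e', 'num' }

For D:
  PREDICT(D → e b) = { 'e' }
  PREDICT(D → ε) = { $, 'e', 'num' }
  PREDICT(D → P) = { 'e', 'num' }
For P:
  PREDICT(P → D e) = { 'e', 'num' }
  PREDICT(P → A D num) = { 'e', 'num' }
For A:
  PREDICT(A → num P b) = { 'num' }
  PREDICT(A → D) = { 'e', 'num' }
  PREDICT(A → num) = { 'num' }

Conflict found: Predict set conflict for D: { 'e' }
The grammar is NOT LL(1).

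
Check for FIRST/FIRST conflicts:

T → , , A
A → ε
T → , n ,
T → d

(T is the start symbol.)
Yes. T → ',' ',' A / T → ',' n ',' on { ',' }

A FIRST/FIRST conflict occurs when two productions N → α and N → β for the same non-terminal have FIRST(α) ∩ FIRST(β) ≠ ∅ (with ε ∈ FIRST of a nullable right-hand side, so two nullable alternatives also conflict).

Productions for T:
  T → , , A: FIRST = { ',' }
  T → , n ,: FIRST = { ',' }
  T → d: FIRST = { 'd' }
A has only one production, so no FIRST/FIRST conflict is possible there.

Conflict for T: T → , , A and T → , n ,
  Overlap: { ',' }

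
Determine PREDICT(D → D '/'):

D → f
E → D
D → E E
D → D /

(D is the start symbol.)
PREDICT(D → D '/') = (FIRST(RHS) \ {ε}) ∪ (FOLLOW(D) if ε ∈ FIRST(RHS), i.e. RHS ⇒* ε)
FIRST(D) = { 'f' }
FIRST(D '/') = { 'f' }
ε ∉ FIRST(D '/'), so FOLLOW(D) is not added.
PREDICT(D → D '/') = { 'f' }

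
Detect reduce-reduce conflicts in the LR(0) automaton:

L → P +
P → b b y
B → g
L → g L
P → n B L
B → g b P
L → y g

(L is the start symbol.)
A reduce-reduce conflict occurs when an LR(0) state has two complete items [A → α .] and [B → β .] — both call for a reduction, and with no lookahead the parser cannot choose between them.

Augment with L' → L and build the canonical LR(0) collection (I0 = CLOSURE({[L' → . L]}), then GOTO on every symbol after a dot until no new states appear). It has 17 states:
  I0: { [L → . P +], [L → . g L], [L → . y g], [L' → . L], [P → . b b y], [P → . n B L] }  — shift
  I1: { [L' → L .] }  — accept
  I2: { [L → P . +] }  — shift
  I3: { [P → b . b y] }  — shift
  I4: { [L → . P +], [L → . g L], [L → . y g], [L → g . L], [P → . b b y], [P → . n B L] }  — shift
  I5: { [B → . g b P], [B → . g], [P → n . B L] }  — shift
  I6: { [L → y . g] }  — shift
  I7: { [L → y g .] }  — reduce
  I8: { [L → . P +], [L → . g L], [L → . y g], [P → . b b y], [P → . n B L], [P → n B . L] }  — shift
  I9: { [B → g . b P], [B → g .] }  — shift, reduce
  I10: { [B → g b . P], [P → . b b y], [P → . n B L] }  — shift
  I11: { [B → g b P .] }  — reduce
  I12: { [P → n B L .] }  — reduce
  I13: { [L → g L .] }  — reduce
  I14: { [P → b b . y] }  — shift
  I15: { [P → b b y .] }  — reduce
  I16: { [L → P + .] }  — reduce

No state contains more than one complete item.

Answer: No reduce-reduce conflicts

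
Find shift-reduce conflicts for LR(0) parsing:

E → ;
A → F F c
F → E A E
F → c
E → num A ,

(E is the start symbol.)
Augment with E' → E and build the canonical LR(0) collection (I0 = CLOSURE({[E' → . E]}), then GOTO on every symbol after a dot until no new states appear). It has 13 states:
  I0: { [E → . ;], [E → . num A ,], [E' → . E] }  — shift
  I1: { [E → ; .] }  — reduce
  I2: { [E' → E .] }  — accept
  I3: { [A → . F F c], [E → . ;], [E → . num A ,], [E → num . A ,], [F → . E A E], [F → . c] }  — shift
  I4: { [E → num A . ,] }  — shift
  I5: { [A → . F F c], [E → . ;], [E → . num A ,], [F → . E A E], [F → . c], [F → E . A E] }  — shift
  I6: { [A → F . F c], [E → . ;], [E → . num A ,], [F → . E A E], [F → . c] }  — shift
  I7: { [F → c .] }  — reduce
  I8: { [A → F F . c] }  — shift
  I9: { [A → F F c .] }  — reduce
  I10: { [E → . ;], [E → . num A ,], [F → E A . E] }  — shift
  I11: { [F → E A E .] }  — reduce
  I12: { [E → num A , .] }  — reduce

No state contains both a complete item and a shift item.

Answer: No shift-reduce conflicts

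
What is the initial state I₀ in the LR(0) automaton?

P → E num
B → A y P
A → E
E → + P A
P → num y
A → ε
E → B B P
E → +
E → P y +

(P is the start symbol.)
First, augment the grammar with P' → P
I₀ = CLOSURE({ [P' → . P] }):
  [P' → . P] has the dot before P: add [P → . E num], [P → . num y]
  [P → . E num] has the dot before E: add [E → . + P A], [E → . B B P], [E → . +], [E → . P y +]
  [E → . B B P] has the dot before B: add [B → . A y P]
  [B → . A y P] has the dot before A: add [A → . E], [A → .]
No further items can be added.

I₀ = { [A → . E], [A → .], [B → . A y P], [E → . + P A], [E → . +], [E → . B B P], [E → . P y +], [P → . E num], [P → . num y], [P' → . P] }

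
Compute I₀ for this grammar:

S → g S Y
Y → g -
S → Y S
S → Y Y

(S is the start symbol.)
First, augment the grammar with S' → S
I₀ = CLOSURE({ [S' → . S] }):
  [S' → . S] has the dot before S: add [S → . g S Y], [S → . Y S], [S → . Y Y]
  [S → . Y S] has the dot before Y: add [Y → . g -]
No further items can be added.

I₀ = { [S → . Y S], [S → . Y Y], [S → . g S Y], [S' → . S], [Y → . g -] }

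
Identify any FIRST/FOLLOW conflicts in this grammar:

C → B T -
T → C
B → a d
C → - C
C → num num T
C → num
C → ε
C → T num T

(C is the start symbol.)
Nullable non-terminals: C, T.
FIRST sets used below: FIRST(B) = { 'a' }, FIRST(T) = { '-', 'a', 'num', ε }

C: nullable alternative(s) C → ε; FOLLOW(C) = { $, '-', 'num' }
  C → B T -: FIRST \ {ε} = { 'a' } — disjoint from FOLLOW(C)
  C → - C: FIRST \ {ε} = { '-' } — overlaps FOLLOW(C) on { '-' }: CONFLICT
  C → num num T: FIRST \ {ε} = { 'num' } — overlaps FOLLOW(C) on { 'num' }: CONFLICT
  C → num: FIRST \ {ε} = { 'num' } — overlaps FOLLOW(C) on { 'num' }: CONFLICT
  C → ε: FIRST \ {ε} = { } — this is the only nullable alternative, skip
  C → T num T: FIRST \ {ε} = { '-', 'a', 'num' } — overlaps FOLLOW(C) on { '-', 'num' }: CONFLICT
T has a nullable alternative but only one production, so nothing to check.

B has no nullable alternative, so no FIRST/FOLLOW check is needed there.

So the grammar has 4 FIRST/FOLLOW conflicts (marked CONFLICT above).

Answer: Yes. C → '-' C with FOLLOW(C) on { '-' }; C → num num T with FOLLOW(C) on { 'num' }; C → num with FOLLOW(C) on { 'num' }; C → T num T with FOLLOW(C) on { '-', 'num' }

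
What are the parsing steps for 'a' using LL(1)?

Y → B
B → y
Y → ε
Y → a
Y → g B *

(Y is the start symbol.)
LL(1) parsing maintains a stack (initially the start symbol over $) and the input. At each step: if the stack top is a terminal, match it against the current input token; if it is a non-terminal N, replace it with the RHS of M[N, lookahead] (the unique production whose predict set contains the lookahead).

Stack is shown with the top on the left.

Stack  Input  Action
--------------------
Y $    a $    output Y → a
a $    a $    match 'a'
$      $      accept

The string is accepted.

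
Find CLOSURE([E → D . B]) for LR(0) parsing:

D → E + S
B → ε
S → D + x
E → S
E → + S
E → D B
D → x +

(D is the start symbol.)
{ [B → .], [E → D . B] }

Start with: [E → D . B]
  [E → D . B] has the dot before B: add [B → .]
No further items can be added.

CLOSURE = { [B → .], [E → D . B] }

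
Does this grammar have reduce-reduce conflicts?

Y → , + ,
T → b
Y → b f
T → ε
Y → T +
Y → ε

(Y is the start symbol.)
A reduce-reduce conflict occurs when an LR(0) state has two complete items [A → α .] and [B → β .] — both call for a reduction, and with no lookahead the parser cannot choose between them.

Augment with Y' → Y and build the canonical LR(0) collection (I0 = CLOSURE({[Y' → . Y]}), then GOTO on every symbol after a dot until no new states appear). It has 9 states:
  I0: { [T → . b], [T → .], [Y → . , + ,], [Y → . T +], [Y → . b f], [Y → .], [Y' → . Y] }  — shift, 2 reduces
  I1: { [Y → , . + ,] }  — shift
  I2: { [Y → T . +] }  — shift
  I3: { [Y' → Y .] }  — accept
  I4: { [T → b .], [Y → b . f] }  — shift, reduce
  I5: { [Y → b f .] }  — reduce
  I6: { [Y → T + .] }  — reduce
  I7: { [Y → , + . ,] }  — shift
  I8: { [Y → , + , .] }  — reduce

I0 contains complete items [T → .], [Y → .] — reduce-reduce conflict.

Answer: Yes — I0: [T → .] vs [Y → .]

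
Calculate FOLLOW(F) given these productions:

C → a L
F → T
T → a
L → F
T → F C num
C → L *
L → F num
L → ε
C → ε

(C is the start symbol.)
To compute FOLLOW(F), find every occurrence of F on a right-hand side N → α F β: add FIRST(β) \ {ε}, and if β is empty or nullable also add FOLLOW(N). Iterate to a fixed point.

In L → F: F is at the end, add FOLLOW(L)
In T → F C num: F is followed by C num, add FIRST(C num) \ {ε} = { '*', 'a', 'num' }
In L → F num: F is followed by num, add FIRST(num) \ {ε} = { 'num' }

The FOLLOW sets referred to above (computed the same way, to a fixed point):
  FOLLOW(L) = { $, '*', 'num' }

Taking the union: FOLLOW(F) = { $, '*', 'a', 'num' }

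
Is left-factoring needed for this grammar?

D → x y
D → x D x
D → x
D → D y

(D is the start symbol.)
Left-factoring is needed when two productions for the same non-terminal
share a common prefix on the right-hand side.

Productions for D:
  D → x y
  D → x D x
  D → x
  D → D y

Found common prefix 'x' in productions for D

Answer: Yes, D has productions with common prefix 'x'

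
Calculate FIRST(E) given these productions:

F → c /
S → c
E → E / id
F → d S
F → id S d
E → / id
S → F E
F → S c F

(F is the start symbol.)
From E → E / id:
  - E is the symbol being defined: contributes nothing new
    E is not nullable, so stop
From E → / id:
  - '/' is a terminal: add '/' and stop

Collecting: FIRST(E) = { '/' }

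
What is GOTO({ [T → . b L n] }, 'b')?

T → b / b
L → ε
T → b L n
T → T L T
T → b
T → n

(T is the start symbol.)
GOTO(I, 'b') = CLOSURE({ [A → αX.β] : [A → α.Xβ] ∈ I, X = 'b' })

Items with dot before 'b', with the dot advanced:
  [T → . b L n] → [T → b . L n]
Closure of the advanced items:
  [T → b . L n] has the dot before L: add [L → .]

GOTO = { [L → .], [T → b . L n] }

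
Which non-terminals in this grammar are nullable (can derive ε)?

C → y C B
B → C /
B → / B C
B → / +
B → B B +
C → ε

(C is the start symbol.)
ε-productions: C → ε
So C is immediately nullable.
No further non-terminal can be added: every production for the remaining non-terminals contains a terminal or a non-nullable non-terminal.
Nullable = { 'C' }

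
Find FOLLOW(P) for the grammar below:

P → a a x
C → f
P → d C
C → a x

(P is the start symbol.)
{ $ }

P is the start symbol, so $ ∈ FOLLOW(P).
P does not occur on any right-hand side.

Taking the union: FOLLOW(P) = { $ }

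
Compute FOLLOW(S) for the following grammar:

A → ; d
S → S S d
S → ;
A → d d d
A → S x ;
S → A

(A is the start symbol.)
To compute FOLLOW(S), find every occurrence of S on a right-hand side N → α S β: add FIRST(β) \ {ε}, and if β is empty or nullable also add FOLLOW(N). Iterate to a fixed point.

In S → S S d: S is followed by S d, add FIRST(S d) \ {ε} = { ';', 'd' }
In S → S S d: S is followed by d, add FIRST(d) \ {ε} = { 'd' }
In A → S x ;: S is followed by x ';', add FIRST(x ';') \ {ε} = { 'x' }

Taking the union: FOLLOW(S) = { ';', 'd', 'x' }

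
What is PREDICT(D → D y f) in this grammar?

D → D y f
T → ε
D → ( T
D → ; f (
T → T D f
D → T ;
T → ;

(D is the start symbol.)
{ '(', ';' }

PREDICT(D → D y f) = (FIRST(RHS) \ {ε}) ∪ (FOLLOW(D) if ε ∈ FIRST(RHS), i.e. RHS ⇒* ε)
FIRST(D) = { '(', ';' }
FIRST(D y f) = { '(', ';' }
ε ∉ FIRST(D y f), so FOLLOW(D) is not added.
PREDICT(D → D y f) = { '(', ';' }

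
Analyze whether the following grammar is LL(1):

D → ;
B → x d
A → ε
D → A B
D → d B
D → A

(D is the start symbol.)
A grammar is LL(1) if for each non-terminal N with multiple productions, the predict sets of those productions are pairwise disjoint, where PREDICT(N → α) = (FIRST(α) \ {ε}) ∪ (FOLLOW(N) if α ⇒* ε).

Relevant sets:
  FIRST(A) = { ε }
  FIRST(B) = { 'x' }
  FOLLOW(D) = { $ }

For D:
  PREDICT(D → ';') = { ';' }
  PREDICT(D → A B) = { 'x' }
  PREDICT(D → d B) = { 'd' }
  PREDICT(D → A) = { $ }
B, A have a single production, so nothing to check there.

All predict sets are disjoint. The grammar IS LL(1).

Answer: Yes, the grammar is LL(1).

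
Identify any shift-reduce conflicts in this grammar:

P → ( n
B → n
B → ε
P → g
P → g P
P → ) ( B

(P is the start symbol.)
Augment with P' → P and build the canonical LR(0) collection (I0 = CLOSURE({[P' → . P]}), then GOTO on every symbol after a dot until no new states appear). It has 10 states:
  I0: { [P → . ( n], [P → . ) ( B], [P → . g P], [P → . g], [P' → . P] }  — shift
  I1: { [P → ( . n] }  — shift
  I2: { [P → ) . ( B] }  — shift
  I3: { [P' → P .] }  — accept
  I4: { [P → . ( n], [P → . ) ( B], [P → . g P], [P → . g], [P → g . P], [P → g .] }  — shift, reduce
  I5: { [P → g P .] }  — reduce
  I6: { [B → . n], [B → .], [P → ) ( . B] }  — shift, reduce
  I7: { [P → ) ( B .] }  — reduce
  I8: { [B → n .] }  — reduce
  I9: { [P → ( n .] }  — reduce

I4 contains reduce item [P → g .] and shift items [P → . ( n], [P → . ) ( B], [P → . g], [P → . g P] — shift-reduce conflict.
I6 contains reduce item [B → .] and shift item [B → . n] — shift-reduce conflict.

Answer: Yes — I4: [P → g .] vs [P → . ( n]; I6: [B → .] vs [B → . n]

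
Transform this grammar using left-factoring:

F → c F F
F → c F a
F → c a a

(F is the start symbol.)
F → c F'
F' → F F''
F'' → F
F'' → a
F' → a a

Left-factoring transforms A → αβ₁ | αβ₂ into A → αA' and A' → β₁ | β₂
(α is the longest common prefix among the alternatives). Repeat until
no nonterminal has two alternatives with a common prefix.

Round 1: F has alternatives sharing prefix 'c'. Introduce F': F → c F'
  Add: F' → F F
  Add: F' → F a
  Add: F' → a a

Round 2: F' has alternatives sharing prefix 'F'. Introduce F'': F' → F F''
  Add: F'' → F
  Add: F'' → a

No remaining common prefixes — done.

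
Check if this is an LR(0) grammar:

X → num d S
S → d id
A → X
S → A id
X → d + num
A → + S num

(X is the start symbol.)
A grammar is LR(0) if no state in the canonical LR(0) collection has:
  - both a shift item (dot before a terminal) and a complete item (shift-reduce conflict), or
  - two or more complete items (reduce-reduce conflict; the accept item [X' → X .] counts as a complete item here).

Augment with X' → X and build the canonical LR(0) collection (I0 = CLOSURE({[X' → . X]}), then GOTO on every symbol after a dot until no new states appear). It has 16 states:
  I0: { [X → . d + num], [X → . num d S], [X' → . X] }  — shift
  I1: { [X' → X .] }  — accept
  I2: { [X → d . + num] }  — shift
  I3: { [X → num . d S] }  — shift
  I4: { [A → . + S num], [A → . X], [S → . A id], [S → . d id], [X → . d + num], [X → . num d S], [X → num d . S] }  — shift
  I5: { [A → + . S num], [A → . + S num], [A → . X], [S → . A id], [S → . d id], [X → . d + num], [X → . num d S] }  — shift
  I6: { [S → A . id] }  — shift
  I7: { [X → num d S .] }  — reduce
  I8: { [A → X .] }  — reduce
  I9: { [S → d . id], [X → d . + num] }  — shift
  I10: { [X → d + . num] }  — shift
  I11: { [S → d id .] }  — reduce
  I12: { [X → d + num .] }  — reduce
  I13: { [S → A id .] }  — reduce
  I14: { [A → + S . num] }  — shift
  I15: { [A → + S num .] }  — reduce

Every state is either a pure shift/goto state or contains exactly one complete item and nothing to shift — no conflicts. The grammar is LR(0).

Answer: Yes, the grammar is LR(0)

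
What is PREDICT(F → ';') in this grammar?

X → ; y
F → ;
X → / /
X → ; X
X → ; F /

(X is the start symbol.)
PREDICT(F → ';') = (FIRST(RHS) \ {ε}) ∪ (FOLLOW(F) if ε ∈ FIRST(RHS), i.e. RHS ⇒* ε)
FIRST(';') = { ';' }
ε ∉ FIRST(';'), so FOLLOW(F) is not added.
PREDICT(F → ';') = { ';' }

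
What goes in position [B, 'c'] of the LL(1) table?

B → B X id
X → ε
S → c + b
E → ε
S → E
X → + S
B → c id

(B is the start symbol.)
To find M[B, 'c'], we find productions for B where 'c' is in the predict set (PREDICT(N → α) = (FIRST(α) \ {ε}) ∪ (FOLLOW(N) if α ⇒* ε)).

Relevant sets:
  FIRST(B) = { 'c' }

B → B X id: PREDICT = { 'c' }
  'c' is in predict set, so this production goes in M[B, 'c']
B → c id: PREDICT = { 'c' }
  'c' is in predict set, so this production goes in M[B, 'c']

M[B, 'c'] = B → B X id, B → c id  (a multiply-defined cell — the grammar is not LL(1))

Answer: B → B X id, B → c id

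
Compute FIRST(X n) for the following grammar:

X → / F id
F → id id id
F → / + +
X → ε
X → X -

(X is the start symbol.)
FIRST sets of the non-terminals involved (from the grammar, by fixed-point iteration):
  FIRST(X) = { '-', '/', ε }

To compute FIRST(X n), process the symbols left to right:
Symbol X is a non-terminal. Add FIRST(X) \ {ε} = { '-', '/' }
X is nullable (ε ∈ FIRST(X)), continue to the next symbol.
Symbol n is a terminal. Add 'n' and stop.
FIRST(X n) = { '-', '/', 'n' }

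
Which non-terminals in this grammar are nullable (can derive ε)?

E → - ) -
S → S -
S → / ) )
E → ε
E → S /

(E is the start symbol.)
ε-productions: E → ε
So E is immediately nullable.
No further non-terminal can be added: every production for the remaining non-terminals contains a terminal or a non-nullable non-terminal.
Nullable = { 'E' }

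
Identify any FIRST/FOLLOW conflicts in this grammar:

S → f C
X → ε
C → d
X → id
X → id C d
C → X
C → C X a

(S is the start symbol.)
Yes. X → id with FOLLOW(X) on { 'id' }; X → id C d with FOLLOW(X) on { 'id' }; C → d with FOLLOW(C) on { 'd' }; C → C X a with FOLLOW(C) on { 'a', 'd', 'id' }

A FIRST/FOLLOW conflict occurs when a non-terminal N has a nullable alternative N → β (β ⇒* ε) and another alternative N → α with FIRST(α) ∩ FOLLOW(N) ≠ ∅: on such a lookahead the parser cannot decide between expanding α and letting N vanish via β.

Nullable non-terminals: C, X.
FIRST sets used below: FIRST(X) = { 'id', ε }, FIRST(C) = { 'a', 'd', 'id', ε }

C: nullable alternative(s) C → X; FOLLOW(C) = { $, 'a', 'd', 'id' }
  C → d: FIRST \ {ε} = { 'd' } — overlaps FOLLOW(C) on { 'd' }: CONFLICT
  C → X: FIRST \ {ε} = { 'id' } — this is the only nullable alternative, skip
  C → C X a: FIRST \ {ε} = { 'a', 'd', 'id' } — overlaps FOLLOW(C) on { 'a', 'd', 'id' }: CONFLICT

X: nullable alternative(s) X → ε; FOLLOW(X) = { $, 'a', 'd', 'id' }
  X → ε: FIRST \ {ε} = { } — this is the only nullable alternative, skip
  X → id: FIRST \ {ε} = { 'id' } — overlaps FOLLOW(X) on { 'id' }: CONFLICT
  X → id C d: FIRST \ {ε} = { 'id' } — overlaps FOLLOW(X) on { 'id' }: CONFLICT

S has no nullable alternative, so no FIRST/FOLLOW check is needed there.

So the grammar has 4 FIRST/FOLLOW conflicts (marked CONFLICT above).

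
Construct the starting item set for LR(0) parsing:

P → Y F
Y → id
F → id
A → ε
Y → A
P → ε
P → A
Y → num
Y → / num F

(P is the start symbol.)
{ [A → .], [P → . A], [P → . Y F], [P → .], [P' → . P], [Y → . / num F], [Y → . A], [Y → . id], [Y → . num] }

First, augment the grammar with P' → P
I₀ = CLOSURE({ [P' → . P] }):
  [P' → . P] has the dot before P: add [P → . Y F], [P → .], [P → . A]
  [P → . Y F] has the dot before Y: add [Y → . id], [Y → . A], [Y → . num], [Y → . / num F]
  [P → . A] has the dot before A: add [A → .]
No further items can be added.

I₀ = { [A → .], [P → . A], [P → . Y F], [P → .], [P' → . P], [Y → . / num F], [Y → . A], [Y → . id], [Y → . num] }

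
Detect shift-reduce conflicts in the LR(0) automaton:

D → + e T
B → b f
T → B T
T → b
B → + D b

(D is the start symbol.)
A shift-reduce conflict occurs when an LR(0) state has both:
  - a complete (reduce) item [A → α .] (dot at the end), and
  - a shift item [B → β . c γ] (dot before a terminal).

Augment with D' → D and build the canonical LR(0) collection (I0 = CLOSURE({[D' → . D]}), then GOTO on every symbol after a dot until no new states appear). It has 12 states:
  I0: { [D → . + e T], [D' → . D] }  — shift
  I1: { [D → + . e T] }  — shift
  I2: { [D' → D .] }  — accept
  I3: { [B → . + D b], [B → . b f], [D → + e . T], [T → . B T], [T → . b] }  — shift
  I4: { [B → + . D b], [D → . + e T] }  — shift
  I5: { [B → . + D b], [B → . b f], [T → . B T], [T → . b], [T → B . T] }  — shift
  I6: { [D → + e T .] }  — reduce
  I7: { [B → b . f], [T → b .] }  — shift, reduce
  I8: { [B → b f .] }  — reduce
  I9: { [T → B T .] }  — reduce
  I10: { [B → + D . b] }  — shift
  I11: { [B → + D b .] }  — reduce

I7 contains reduce item [T → b .] and shift item [B → b . f] — shift-reduce conflict.

Answer: Yes — I7: [T → b .] vs [B → b . f]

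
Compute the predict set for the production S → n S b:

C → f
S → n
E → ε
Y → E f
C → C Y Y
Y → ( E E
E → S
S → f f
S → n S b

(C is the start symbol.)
{ 'n' }

PREDICT(S → n S b) = (FIRST(RHS) \ {ε}) ∪ (FOLLOW(S) if ε ∈ FIRST(RHS), i.e. RHS ⇒* ε)
FIRST(n S b) = { 'n' }
ε ∉ FIRST(n S b), so FOLLOW(S) is not added.
PREDICT(S → n S b) = { 'n' }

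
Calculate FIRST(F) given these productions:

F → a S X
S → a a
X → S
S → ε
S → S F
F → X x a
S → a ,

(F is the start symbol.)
{ 'a', 'x' }

FIRST sets of the other non-terminals involved (by the same procedure, iterated to a fixed point):
  FIRST(X) = { 'a', 'x', ε }

From F → a S X:
  - a is a terminal: add 'a' and stop
From F → X x a:
  - X is a non-terminal: add FIRST(X) \ {ε} = { 'a', 'x' }
    X is nullable, so continue to the next symbol
  - x is a terminal: add 'x' and stop

Collecting: FIRST(F) = { 'a', 'x' }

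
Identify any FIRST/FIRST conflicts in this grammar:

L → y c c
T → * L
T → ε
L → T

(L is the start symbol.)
No FIRST/FIRST conflicts.

A FIRST/FIRST conflict occurs when two productions N → α and N → β for the same non-terminal have FIRST(α) ∩ FIRST(β) ≠ ∅ (with ε ∈ FIRST of a nullable right-hand side, so two nullable alternatives also conflict).

FIRST sets of the non-terminals at (or reachable through a nullable prefix from) the front of some alternative:
  FIRST(T) = { '*', ε }

Productions for L:
  L → y c c: FIRST = { 'y' }
  L → T: FIRST = { '*', ε }
Productions for T:
  T → * L: FIRST = { '*' }
  T → ε: FIRST = { ε }

All alternatives of each non-terminal have pairwise disjoint FIRST sets.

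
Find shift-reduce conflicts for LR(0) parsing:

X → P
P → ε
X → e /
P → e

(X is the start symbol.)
Yes — I0: [P → .] vs [P → . e]; I3: [P → e .] vs [X → e . /]

A shift-reduce conflict occurs when an LR(0) state has both:
  - a complete (reduce) item [A → α .] (dot at the end), and
  - a shift item [B → β . c γ] (dot before a terminal).

Augment with X' → X and build the canonical LR(0) collection (I0 = CLOSURE({[X' → . X]}), then GOTO on every symbol after a dot until no new states appear). It has 5 states:
  I0: { [P → . e], [P → .], [X → . P], [X → . e /], [X' → . X] }  — shift, reduce
  I1: { [X → P .] }  — reduce
  I2: { [X' → X .] }  — accept
  I3: { [P → e .], [X → e . /] }  — shift, reduce
  I4: { [X → e / .] }  — reduce

I0 contains reduce item [P → .] and shift items [P → . e], [X → . e /] — shift-reduce conflict.
I3 contains reduce item [P → e .] and shift item [X → e . /] — shift-reduce conflict.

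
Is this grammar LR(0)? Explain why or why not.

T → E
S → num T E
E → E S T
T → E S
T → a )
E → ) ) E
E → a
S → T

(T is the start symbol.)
No. Shift-reduce conflict between [T → E .] and [E → . ) ) E]

A grammar is LR(0) if no state in the canonical LR(0) collection has:
  - both a shift item (dot before a terminal) and a complete item (shift-reduce conflict), or
  - two or more complete items (reduce-reduce conflict; the accept item [T' → T .] counts as a complete item here).

Augment with T' → T and build the canonical LR(0) collection (I0 = CLOSURE({[T' → . T]}), then GOTO on every symbol after a dot until no new states appear). It has 16 states:
  I0: { [E → . ) ) E], [E → . E S T], [E → . a], [T → . E S], [T → . E], [T → . a )], [T' → . T] }  — shift
  I1: { [E → ) . ) E] }  — shift
  I2: { [E → . ) ) E], [E → . E S T], [E → . a], [E → E . S T], [S → . T], [S → . num T E], [T → . E S], [T → . E], [T → . a )], [T → E . S], [T → E .] }  — shift, reduce
  I3: { [T' → T .] }  — accept
  I4: { [E → a .], [T → a . )] }  — shift, reduce
  I5: { [T → a ) .] }  — reduce
  I6: { [E → . ) ) E], [E → . E S T], [E → . a], [E → E S . T], [T → . E S], [T → . E], [T → . a )], [T → E S .] }  — shift, reduce
  I7: { [S → T .] }  — reduce
  I8: { [E → . ) ) E], [E → . E S T], [E → . a], [S → num . T E], [T → . E S], [T → . E], [T → . a )] }  — shift
  I9: { [E → . ) ) E], [E → . E S T], [E → . a], [S → num T . E] }  — shift
  I10: { [E → . ) ) E], [E → . E S T], [E → . a], [E → E . S T], [S → . T], [S → . num T E], [S → num T E .], [T → . E S], [T → . E], [T → . a )] }  — shift, reduce
  I11: { [E → a .] }  — reduce
  I12: { [E → . ) ) E], [E → . E S T], [E → . a], [E → E S . T], [T → . E S], [T → . E], [T → . a )] }  — shift
  I13: { [E → E S T .] }  — reduce
  I14: { [E → ) ) . E], [E → . ) ) E], [E → . E S T], [E → . a] }  — shift
  I15: { [E → ) ) E .], [E → . ) ) E], [E → . E S T], [E → . a], [E → E . S T], [S → . T], [S → . num T E], [T → . E S], [T → . E], [T → . a )] }  — shift, reduce

Conflict in state I2:
  Shift-reduce conflict between [T → E .] and [E → . ) ) E]
So the grammar is NOT LR(0).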